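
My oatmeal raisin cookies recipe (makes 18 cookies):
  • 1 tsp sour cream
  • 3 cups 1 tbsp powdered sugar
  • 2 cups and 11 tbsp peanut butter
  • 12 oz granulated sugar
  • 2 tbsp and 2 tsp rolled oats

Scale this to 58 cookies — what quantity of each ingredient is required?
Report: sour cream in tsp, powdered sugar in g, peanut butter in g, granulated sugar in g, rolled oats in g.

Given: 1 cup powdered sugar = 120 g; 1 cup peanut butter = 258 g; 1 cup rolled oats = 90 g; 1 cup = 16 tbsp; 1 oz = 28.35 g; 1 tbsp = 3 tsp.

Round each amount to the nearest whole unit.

Scaling factor: 58/18 = 29/9.
sour cream: 1 tsp × 29/9 ≈ 3 tsp
powdered sugar: (3 cup + 1 tbsp = 3.0625 cup) × 29/9 × 120 g/cup ≈ 1184 g
peanut butter: (2 cup + 11 tbsp = 2.6875 cup) × 29/9 × 258 g/cup ≈ 2234 g
granulated sugar: 12 oz × 29/9 × 28.35 g/oz ≈ 1096 g
rolled oats: (2 tbsp + 2 tsp = 8/3 tbsp) × 29/9 ÷ 16 tbsp/cup × 90 g/cup ≈ 48 g

sour cream: 3 tsp; powdered sugar: 1184 g; peanut butter: 2234 g; granulated sugar: 1096 g; rolled oats: 48 g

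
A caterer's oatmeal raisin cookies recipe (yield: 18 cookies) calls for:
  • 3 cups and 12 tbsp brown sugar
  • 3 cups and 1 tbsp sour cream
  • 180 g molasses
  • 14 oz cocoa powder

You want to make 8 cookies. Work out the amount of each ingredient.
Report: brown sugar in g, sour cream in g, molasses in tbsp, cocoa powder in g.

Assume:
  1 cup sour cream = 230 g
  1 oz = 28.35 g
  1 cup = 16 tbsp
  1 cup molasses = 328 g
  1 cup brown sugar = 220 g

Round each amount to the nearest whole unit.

brown sugar: 367 g; sour cream: 313 g; molasses: 4 tbsp; cocoa powder: 176 g

Scaling factor: 8/18 = 4/9.
brown sugar: (3 cup + 12 tbsp = 3.75 cup) × 4/9 × 220 g/cup ≈ 367 g
sour cream: (3 cup + 1 tbsp = 3.0625 cup) × 4/9 × 230 g/cup ≈ 313 g
molasses: 180 g × 4/9 ÷ 328 g/cup × 16 tbsp/cup ≈ 4 tbsp
cocoa powder: 14 oz × 4/9 × 28.35 g/oz ≈ 176 g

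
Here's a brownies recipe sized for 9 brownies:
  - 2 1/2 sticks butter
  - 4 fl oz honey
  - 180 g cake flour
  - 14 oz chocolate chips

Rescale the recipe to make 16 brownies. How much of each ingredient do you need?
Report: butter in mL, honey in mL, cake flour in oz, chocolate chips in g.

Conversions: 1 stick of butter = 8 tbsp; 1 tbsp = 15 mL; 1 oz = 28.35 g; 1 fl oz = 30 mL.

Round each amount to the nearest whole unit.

butter: 533 mL; honey: 213 mL; cake flour: 11 oz; chocolate chips: 706 g

Scaling factor: 16/9.
butter: 2.5 stick × 16/9 × 8 tbsp/stick × 15 mL/tbsp ≈ 533 mL
honey: 4 fl oz × 16/9 × 30 mL/fl oz ≈ 213 mL
cake flour: 180 g × 16/9 ÷ 28.35 g/oz ≈ 11 oz
chocolate chips: 14 oz × 16/9 × 28.35 g/oz ≈ 706 g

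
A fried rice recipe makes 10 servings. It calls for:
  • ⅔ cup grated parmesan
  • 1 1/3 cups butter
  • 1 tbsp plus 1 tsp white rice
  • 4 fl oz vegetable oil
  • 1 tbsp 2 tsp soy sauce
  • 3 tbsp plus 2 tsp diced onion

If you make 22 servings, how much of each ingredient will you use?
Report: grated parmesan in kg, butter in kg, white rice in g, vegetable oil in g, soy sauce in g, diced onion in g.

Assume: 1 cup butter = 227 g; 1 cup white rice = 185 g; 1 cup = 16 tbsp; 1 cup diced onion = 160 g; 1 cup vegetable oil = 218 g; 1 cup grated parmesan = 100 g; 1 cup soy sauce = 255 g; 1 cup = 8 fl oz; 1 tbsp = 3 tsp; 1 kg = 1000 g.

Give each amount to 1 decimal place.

Scaling factor: 22/10 = 11/5 = 2.2.
grated parmesan: 2/3 cup × 11/5 × 100 g/cup ÷ 1000 g/kg ≈ 0.1 kg
butter: 4/3 cup × 11/5 × 227 g/cup ÷ 1000 g/kg ≈ 0.7 kg
white rice: (1 tbsp + 1 tsp = 4/3 tbsp) × 11/5 ÷ 16 tbsp/cup × 185 g/cup ≈ 33.9 g
vegetable oil: 4 fl oz × 11/5 ÷ 8 fl oz/cup × 218 g/cup = 239.8 g
soy sauce: (1 tbsp + 2 tsp = 5/3 tbsp) × 11/5 ÷ 16 tbsp/cup × 255 g/cup ≈ 58.4 g
diced onion: (3 tbsp + 2 tsp = 11/3 tbsp) × 11/5 ÷ 16 tbsp/cup × 160 g/cup ≈ 80.7 g

grated parmesan: 0.1 kg; butter: 0.7 kg; white rice: 33.9 g; vegetable oil: 239.8 g; soy sauce: 58.4 g; diced onion: 80.7 g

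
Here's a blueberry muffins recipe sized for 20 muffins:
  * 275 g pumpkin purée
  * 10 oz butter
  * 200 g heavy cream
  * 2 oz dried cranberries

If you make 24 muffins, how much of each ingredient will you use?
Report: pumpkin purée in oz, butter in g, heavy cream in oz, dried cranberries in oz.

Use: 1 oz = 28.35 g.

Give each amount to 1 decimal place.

pumpkin purée: 11.6 oz; butter: 340.2 g; heavy cream: 8.5 oz; dried cranberries: 2.4 oz

Scaling factor: 24/20 = 6/5 = 1.2.
pumpkin purée: 275 g × 6/5 ÷ 28.35 g/oz ≈ 11.6 oz
butter: 10 oz × 6/5 × 28.35 g/oz = 340.2 g
heavy cream: 200 g × 6/5 ÷ 28.35 g/oz ≈ 8.5 oz
dried cranberries: 2 oz × 6/5 = 2.4 oz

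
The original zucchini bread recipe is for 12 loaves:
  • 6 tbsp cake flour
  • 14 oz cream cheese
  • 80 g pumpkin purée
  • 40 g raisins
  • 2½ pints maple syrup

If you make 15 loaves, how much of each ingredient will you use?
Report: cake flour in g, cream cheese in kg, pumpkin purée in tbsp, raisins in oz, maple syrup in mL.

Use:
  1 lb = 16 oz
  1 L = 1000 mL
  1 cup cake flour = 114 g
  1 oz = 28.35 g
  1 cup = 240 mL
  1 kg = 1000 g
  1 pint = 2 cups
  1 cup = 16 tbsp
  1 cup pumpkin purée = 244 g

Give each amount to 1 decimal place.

cake flour: 53.4 g; cream cheese: 0.5 kg; pumpkin purée: 6.6 tbsp; raisins: 1.8 oz; maple syrup: 1500.0 mL

Scaling factor: 15/12 = 5/4 = 1.25.
cake flour: 6 tbsp × 5/4 ÷ 16 tbsp/cup × 114 g/cup ≈ 53.4 g
cream cheese: 14 oz × 5/4 × 28.35 g/oz ÷ 1000 g/kg ≈ 0.5 kg
pumpkin purée: 80 g × 5/4 ÷ 244 g/cup × 16 tbsp/cup ≈ 6.6 tbsp
raisins: 40 g × 5/4 ÷ 28.35 g/oz ≈ 1.8 oz
maple syrup: 2.5 pint × 5/4 × 2 cup/pint × 240 mL/cup = 1500.0 mL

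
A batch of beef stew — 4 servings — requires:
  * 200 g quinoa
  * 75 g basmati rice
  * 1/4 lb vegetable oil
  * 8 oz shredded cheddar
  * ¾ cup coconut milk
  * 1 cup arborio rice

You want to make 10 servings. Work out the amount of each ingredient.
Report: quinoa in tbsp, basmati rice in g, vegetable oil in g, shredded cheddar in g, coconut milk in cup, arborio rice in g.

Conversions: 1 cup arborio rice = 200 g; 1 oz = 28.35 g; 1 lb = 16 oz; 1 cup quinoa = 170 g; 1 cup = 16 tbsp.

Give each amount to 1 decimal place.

Scaling factor: 10/4 = 5/2 = 2.5.
quinoa: 200 g × 5/2 ÷ 170 g/cup × 16 tbsp/cup ≈ 47.1 tbsp
basmati rice: 75 g × 5/2 = 187.5 g
vegetable oil: 0.25 lb × 5/2 × 16 oz/lb × 28.35 g/oz = 283.5 g
shredded cheddar: 8 oz × 5/2 × 28.35 g/oz = 567.0 g
coconut milk: 0.75 cup × 5/2 ≈ 1.9 cup
arborio rice: 1 cup × 5/2 × 200 g/cup = 500.0 g

quinoa: 47.1 tbsp; basmati rice: 187.5 g; vegetable oil: 283.5 g; shredded cheddar: 567.0 g; coconut milk: 1.9 cup; arborio rice: 500.0 g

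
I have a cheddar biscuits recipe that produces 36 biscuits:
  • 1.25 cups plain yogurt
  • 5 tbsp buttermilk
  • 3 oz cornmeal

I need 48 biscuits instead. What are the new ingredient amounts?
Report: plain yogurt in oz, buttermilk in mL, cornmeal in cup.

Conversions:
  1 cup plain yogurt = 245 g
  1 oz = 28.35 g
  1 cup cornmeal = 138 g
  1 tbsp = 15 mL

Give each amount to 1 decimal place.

plain yogurt: 14.4 oz; buttermilk: 100.0 mL; cornmeal: 0.8 cup

Scaling factor: 48/36 = 4/3.
plain yogurt: 1.25 cup × 4/3 × 245 g/cup ÷ 28.35 g/oz ≈ 14.4 oz
buttermilk: 5 tbsp × 4/3 × 15 mL/tbsp = 100.0 mL
cornmeal: 3 oz × 4/3 × 28.35 g/oz ÷ 138 g/cup ≈ 0.8 cup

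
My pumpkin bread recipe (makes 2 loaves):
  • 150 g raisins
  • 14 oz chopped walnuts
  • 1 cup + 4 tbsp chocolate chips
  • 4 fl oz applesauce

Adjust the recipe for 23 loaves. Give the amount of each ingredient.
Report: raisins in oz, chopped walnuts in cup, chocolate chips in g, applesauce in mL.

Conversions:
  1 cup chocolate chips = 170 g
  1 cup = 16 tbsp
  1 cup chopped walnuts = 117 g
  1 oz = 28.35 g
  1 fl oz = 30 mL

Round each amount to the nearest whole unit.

Scaling factor: 23/2 = 11.5.
raisins: 150 g × 23/2 ÷ 28.35 g/oz ≈ 61 oz
chopped walnuts: 14 oz × 23/2 × 28.35 g/oz ÷ 117 g/cup ≈ 39 cup
chocolate chips: (1 cup + 4 tbsp = 1.25 cup) × 23/2 × 170 g/cup ≈ 2444 g
applesauce: 4 fl oz × 23/2 × 30 mL/fl oz = 1380 mL

raisins: 61 oz; chopped walnuts: 39 cup; chocolate chips: 2444 g; applesauce: 1380 mL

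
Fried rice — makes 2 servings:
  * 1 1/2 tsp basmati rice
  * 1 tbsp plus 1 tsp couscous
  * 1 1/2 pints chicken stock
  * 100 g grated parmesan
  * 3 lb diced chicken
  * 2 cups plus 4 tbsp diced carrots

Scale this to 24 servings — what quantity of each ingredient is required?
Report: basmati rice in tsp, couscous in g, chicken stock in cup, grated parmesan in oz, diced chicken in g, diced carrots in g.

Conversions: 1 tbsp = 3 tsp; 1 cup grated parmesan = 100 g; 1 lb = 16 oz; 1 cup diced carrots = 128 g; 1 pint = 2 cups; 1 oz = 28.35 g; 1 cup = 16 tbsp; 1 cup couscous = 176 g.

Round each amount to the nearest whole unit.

Scaling factor: 24/2 = 12.
basmati rice: 1.5 tsp × 12 = 18 tsp
couscous: (1 tbsp + 1 tsp = 4/3 tbsp) × 12 ÷ 16 tbsp/cup × 176 g/cup = 176 g
chicken stock: 1.5 pint × 12 × 2 cup/pint = 36 cup
grated parmesan: 100 g × 12 ÷ 28.35 g/oz ≈ 42 oz
diced chicken: 3 lb × 12 × 16 oz/lb × 28.35 g/oz ≈ 16330 g
diced carrots: (2 cup + 4 tbsp = 2.25 cup) × 12 × 128 g/cup = 3456 g

basmati rice: 18 tsp; couscous: 176 g; chicken stock: 36 cup; grated parmesan: 42 oz; diced chicken: 16330 g; diced carrots: 3456 g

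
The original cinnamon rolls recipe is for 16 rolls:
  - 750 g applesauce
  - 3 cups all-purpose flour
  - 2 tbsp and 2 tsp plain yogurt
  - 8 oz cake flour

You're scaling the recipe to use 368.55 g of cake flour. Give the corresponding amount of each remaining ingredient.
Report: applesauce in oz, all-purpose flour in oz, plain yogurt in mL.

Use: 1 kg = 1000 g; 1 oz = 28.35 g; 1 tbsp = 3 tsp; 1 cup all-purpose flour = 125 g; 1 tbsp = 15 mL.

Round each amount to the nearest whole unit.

The original recipe has 226.8 g of cake flour, so the scaling factor is 368.55 ÷ 226.8 = 13/8 = 1.625.
applesauce: 750 g × 13/8 ÷ 28.35 g/oz ≈ 43 oz
all-purpose flour: 3 cup × 13/8 × 125 g/cup ÷ 28.35 g/oz ≈ 21 oz
plain yogurt: (2 tbsp + 2 tsp = 8/3 tbsp) × 13/8 × 15 mL/tbsp = 65 mL

applesauce: 43 oz; all-purpose flour: 21 oz; plain yogurt: 65 mL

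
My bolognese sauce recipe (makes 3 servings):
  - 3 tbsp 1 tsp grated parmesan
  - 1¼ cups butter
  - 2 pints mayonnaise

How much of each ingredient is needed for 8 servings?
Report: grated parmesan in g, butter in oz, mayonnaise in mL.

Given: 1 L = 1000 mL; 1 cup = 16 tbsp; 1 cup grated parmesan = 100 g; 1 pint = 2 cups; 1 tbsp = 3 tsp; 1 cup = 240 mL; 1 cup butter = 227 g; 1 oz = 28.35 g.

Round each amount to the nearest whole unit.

Scaling factor: 8/3.
grated parmesan: (3 tbsp + 1 tsp = 10/3 tbsp) × 8/3 ÷ 16 tbsp/cup × 100 g/cup ≈ 56 g
butter: 1.25 cup × 8/3 × 227 g/cup ÷ 28.35 g/oz ≈ 27 oz
mayonnaise: 2 pint × 8/3 × 2 cup/pint × 240 mL/cup = 2560 mL

grated parmesan: 56 g; butter: 27 oz; mayonnaise: 2560 mL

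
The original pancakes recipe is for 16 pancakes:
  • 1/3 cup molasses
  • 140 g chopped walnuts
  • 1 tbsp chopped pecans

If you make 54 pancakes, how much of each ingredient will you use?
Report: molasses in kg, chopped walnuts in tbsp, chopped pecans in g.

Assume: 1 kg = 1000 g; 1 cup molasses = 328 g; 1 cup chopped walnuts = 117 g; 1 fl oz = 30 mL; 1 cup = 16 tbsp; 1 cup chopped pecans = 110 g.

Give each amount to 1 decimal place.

Scaling factor: 54/16 = 27/8 = 3.375.
molasses: 1/3 cup × 27/8 × 328 g/cup ÷ 1000 g/kg ≈ 0.4 kg
chopped walnuts: 140 g × 27/8 ÷ 117 g/cup × 16 tbsp/cup ≈ 64.6 tbsp
chopped pecans: 1 tbsp × 27/8 ÷ 16 tbsp/cup × 110 g/cup ≈ 23.2 g

molasses: 0.4 kg; chopped walnuts: 64.6 tbsp; chopped pecans: 23.2 g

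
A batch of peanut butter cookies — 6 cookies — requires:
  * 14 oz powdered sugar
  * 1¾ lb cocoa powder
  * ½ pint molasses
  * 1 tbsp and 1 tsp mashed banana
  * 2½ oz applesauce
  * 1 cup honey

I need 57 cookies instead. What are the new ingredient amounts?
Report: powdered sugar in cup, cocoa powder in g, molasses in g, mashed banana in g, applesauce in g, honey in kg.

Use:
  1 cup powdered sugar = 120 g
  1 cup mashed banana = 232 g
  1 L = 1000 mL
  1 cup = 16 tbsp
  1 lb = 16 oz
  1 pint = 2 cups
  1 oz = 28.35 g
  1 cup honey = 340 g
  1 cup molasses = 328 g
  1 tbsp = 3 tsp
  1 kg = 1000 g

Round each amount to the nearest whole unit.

powdered sugar: 31 cup; cocoa powder: 7541 g; molasses: 3116 g; mashed banana: 184 g; applesauce: 673 g; honey: 3 kg

Scaling factor: 57/6 = 19/2 = 9.5.
powdered sugar: 14 oz × 19/2 × 28.35 g/oz ÷ 120 g/cup ≈ 31 cup
cocoa powder: 1.75 lb × 19/2 × 16 oz/lb × 28.35 g/oz ≈ 7541 g
molasses: 0.5 pint × 19/2 × 2 cup/pint × 328 g/cup = 3116 g
mashed banana: (1 tbsp + 1 tsp = 4/3 tbsp) × 19/2 ÷ 16 tbsp/cup × 232 g/cup ≈ 184 g
applesauce: 2.5 oz × 19/2 × 28.35 g/oz ≈ 673 g
honey: 1 cup × 19/2 × 340 g/cup ÷ 1000 g/kg ≈ 3 kg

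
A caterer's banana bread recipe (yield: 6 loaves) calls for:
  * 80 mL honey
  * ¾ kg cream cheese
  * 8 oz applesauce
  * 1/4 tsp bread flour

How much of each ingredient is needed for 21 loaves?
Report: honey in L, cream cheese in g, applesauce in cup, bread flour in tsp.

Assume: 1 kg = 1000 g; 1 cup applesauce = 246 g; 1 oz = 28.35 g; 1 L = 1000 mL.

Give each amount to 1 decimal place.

Scaling factor: 21/6 = 7/2 = 3.5.
honey: 80 mL × 7/2 ÷ 1000 mL/L ≈ 0.3 L
cream cheese: 0.75 kg × 7/2 × 1000 g/kg = 2625.0 g
applesauce: 8 oz × 7/2 × 28.35 g/oz ÷ 246 g/cup ≈ 3.2 cup
bread flour: 0.25 tsp × 7/2 ≈ 0.9 tsp

honey: 0.3 L; cream cheese: 2625.0 g; applesauce: 3.2 cup; bread flour: 0.9 tsp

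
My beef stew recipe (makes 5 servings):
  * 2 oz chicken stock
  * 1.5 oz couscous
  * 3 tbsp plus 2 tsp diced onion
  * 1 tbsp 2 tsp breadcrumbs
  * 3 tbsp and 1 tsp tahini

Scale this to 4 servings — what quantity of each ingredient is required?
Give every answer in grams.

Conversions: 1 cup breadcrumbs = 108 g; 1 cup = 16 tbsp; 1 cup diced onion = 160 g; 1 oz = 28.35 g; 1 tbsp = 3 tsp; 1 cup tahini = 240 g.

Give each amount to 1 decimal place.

chicken stock: 45.4 g; couscous: 34.0 g; diced onion: 29.3 g; breadcrumbs: 9.0 g; tahini: 40.0 g

Scaling factor: 4/5 = 0.8.
chicken stock: 2 oz × 4/5 × 28.35 g/oz ≈ 45.4 g
couscous: 1.5 oz × 4/5 × 28.35 g/oz ≈ 34.0 g
diced onion: (3 tbsp + 2 tsp = 11/3 tbsp) × 4/5 ÷ 16 tbsp/cup × 160 g/cup ≈ 29.3 g
breadcrumbs: (1 tbsp + 2 tsp = 5/3 tbsp) × 4/5 ÷ 16 tbsp/cup × 108 g/cup = 9.0 g
tahini: (3 tbsp + 1 tsp = 10/3 tbsp) × 4/5 ÷ 16 tbsp/cup × 240 g/cup = 40.0 g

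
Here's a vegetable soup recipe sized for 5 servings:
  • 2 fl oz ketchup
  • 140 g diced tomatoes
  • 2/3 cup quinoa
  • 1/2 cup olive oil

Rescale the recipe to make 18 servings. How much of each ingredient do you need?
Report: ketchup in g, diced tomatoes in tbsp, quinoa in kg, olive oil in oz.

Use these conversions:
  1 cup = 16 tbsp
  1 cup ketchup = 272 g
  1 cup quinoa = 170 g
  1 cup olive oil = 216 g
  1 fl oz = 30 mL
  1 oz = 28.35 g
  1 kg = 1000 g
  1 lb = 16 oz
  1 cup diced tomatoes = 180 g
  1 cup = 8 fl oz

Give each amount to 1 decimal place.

Scaling factor: 18/5 = 3.6.
ketchup: 2 fl oz × 18/5 ÷ 8 fl oz/cup × 272 g/cup = 244.8 g
diced tomatoes: 140 g × 18/5 ÷ 180 g/cup × 16 tbsp/cup = 44.8 tbsp
quinoa: 2/3 cup × 18/5 × 170 g/cup ÷ 1000 g/kg ≈ 0.4 kg
olive oil: 0.5 cup × 18/5 × 216 g/cup ÷ 28.35 g/oz ≈ 13.7 oz

ketchup: 244.8 g; diced tomatoes: 44.8 tbsp; quinoa: 0.4 kg; olive oil: 13.7 oz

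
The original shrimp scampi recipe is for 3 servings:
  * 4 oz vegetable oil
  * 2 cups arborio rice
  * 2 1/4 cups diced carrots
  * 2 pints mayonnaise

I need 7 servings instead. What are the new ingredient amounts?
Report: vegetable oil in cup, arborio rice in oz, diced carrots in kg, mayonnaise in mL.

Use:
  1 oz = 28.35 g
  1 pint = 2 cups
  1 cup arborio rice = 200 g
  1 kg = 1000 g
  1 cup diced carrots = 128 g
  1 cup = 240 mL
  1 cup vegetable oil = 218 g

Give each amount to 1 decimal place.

Scaling factor: 7/3.
vegetable oil: 4 oz × 7/3 × 28.35 g/oz ÷ 218 g/cup ≈ 1.2 cup
arborio rice: 2 cup × 7/3 × 200 g/cup ÷ 28.35 g/oz ≈ 32.9 oz
diced carrots: 2.25 cup × 7/3 × 128 g/cup ÷ 1000 g/kg ≈ 0.7 kg
mayonnaise: 2 pint × 7/3 × 2 cup/pint × 240 mL/cup = 2240.0 mL

vegetable oil: 1.2 cup; arborio rice: 32.9 oz; diced carrots: 0.7 kg; mayonnaise: 2240.0 mL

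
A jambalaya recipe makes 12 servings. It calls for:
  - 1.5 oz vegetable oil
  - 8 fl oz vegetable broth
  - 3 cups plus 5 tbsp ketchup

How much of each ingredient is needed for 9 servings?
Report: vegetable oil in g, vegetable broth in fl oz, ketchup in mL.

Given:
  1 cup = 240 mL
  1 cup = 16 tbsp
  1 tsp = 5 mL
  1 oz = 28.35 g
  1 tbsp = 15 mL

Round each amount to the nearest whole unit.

vegetable oil: 32 g; vegetable broth: 6 fl oz; ketchup: 596 mL

Scaling factor: 9/12 = 3/4 = 0.75.
vegetable oil: 1.5 oz × 3/4 × 28.35 g/oz ≈ 32 g
vegetable broth: 8 fl oz × 3/4 = 6 fl oz
ketchup: (3 cup + 5 tbsp = 3.3125 cup) × 3/4 × 240 mL/cup ≈ 596 mL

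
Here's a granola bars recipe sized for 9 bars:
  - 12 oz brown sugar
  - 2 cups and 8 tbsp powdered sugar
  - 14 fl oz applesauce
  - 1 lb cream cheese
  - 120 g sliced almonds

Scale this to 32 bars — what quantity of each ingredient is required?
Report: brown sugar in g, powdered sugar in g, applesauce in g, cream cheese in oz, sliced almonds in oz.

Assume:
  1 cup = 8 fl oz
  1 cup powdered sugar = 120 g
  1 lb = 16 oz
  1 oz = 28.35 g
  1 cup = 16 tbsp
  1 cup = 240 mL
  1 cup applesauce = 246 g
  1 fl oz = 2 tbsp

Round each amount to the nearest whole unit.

Scaling factor: 32/9.
brown sugar: 12 oz × 32/9 × 28.35 g/oz ≈ 1210 g
powdered sugar: (2 cup + 8 tbsp = 2.5 cup) × 32/9 × 120 g/cup ≈ 1067 g
applesauce: 14 fl oz × 32/9 ÷ 8 fl oz/cup × 246 g/cup ≈ 1531 g
cream cheese: 1 lb × 32/9 × 16 oz/lb ≈ 57 oz
sliced almonds: 120 g × 32/9 ÷ 28.35 g/oz ≈ 15 oz

brown sugar: 1210 g; powdered sugar: 1067 g; applesauce: 1531 g; cream cheese: 57 oz; sliced almonds: 15 oz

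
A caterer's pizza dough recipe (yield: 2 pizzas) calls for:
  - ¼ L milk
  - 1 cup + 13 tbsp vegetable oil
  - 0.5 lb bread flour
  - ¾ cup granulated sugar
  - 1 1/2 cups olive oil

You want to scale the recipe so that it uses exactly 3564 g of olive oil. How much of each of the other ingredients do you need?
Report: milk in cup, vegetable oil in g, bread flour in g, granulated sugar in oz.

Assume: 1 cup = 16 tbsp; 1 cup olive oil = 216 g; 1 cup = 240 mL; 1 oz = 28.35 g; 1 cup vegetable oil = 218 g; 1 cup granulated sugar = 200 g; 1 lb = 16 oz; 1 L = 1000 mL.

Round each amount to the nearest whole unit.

milk: 11 cup; vegetable oil: 4346 g; bread flour: 2495 g; granulated sugar: 58 oz

The original recipe has 324 g of olive oil, so the scaling factor is 3564 ÷ 324 = 11.
milk: 0.25 L × 11 × 1000 mL/L ÷ 240 mL/cup ≈ 11 cup
vegetable oil: (1 cup + 13 tbsp = 1.8125 cup) × 11 × 218 g/cup ≈ 4346 g
bread flour: 0.5 lb × 11 × 16 oz/lb × 28.35 g/oz ≈ 2495 g
granulated sugar: 0.75 cup × 11 × 200 g/cup ÷ 28.35 g/oz ≈ 58 oz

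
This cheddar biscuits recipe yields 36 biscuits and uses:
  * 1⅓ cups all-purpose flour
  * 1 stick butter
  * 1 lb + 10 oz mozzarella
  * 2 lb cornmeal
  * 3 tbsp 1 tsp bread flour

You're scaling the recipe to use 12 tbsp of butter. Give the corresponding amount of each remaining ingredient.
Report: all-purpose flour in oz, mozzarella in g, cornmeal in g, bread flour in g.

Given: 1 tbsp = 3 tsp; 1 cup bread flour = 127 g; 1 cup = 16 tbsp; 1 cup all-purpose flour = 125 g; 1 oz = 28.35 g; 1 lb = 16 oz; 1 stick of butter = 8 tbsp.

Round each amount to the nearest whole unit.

The original recipe has 8 tbsp of butter, so the scaling factor is 12 ÷ 8 = 3/2 = 1.5.
all-purpose flour: 4/3 cup × 3/2 × 125 g/cup ÷ 28.35 g/oz ≈ 9 oz
mozzarella: (1 lb + 10 oz = 1.625 lb) × 3/2 × 16 oz/lb × 28.35 g/oz ≈ 1106 g
cornmeal: 2 lb × 3/2 × 16 oz/lb × 28.35 g/oz ≈ 1361 g
bread flour: (3 tbsp + 1 tsp = 10/3 tbsp) × 3/2 ÷ 16 tbsp/cup × 127 g/cup ≈ 40 g

all-purpose flour: 9 oz; mozzarella: 1106 g; cornmeal: 1361 g; bread flour: 40 g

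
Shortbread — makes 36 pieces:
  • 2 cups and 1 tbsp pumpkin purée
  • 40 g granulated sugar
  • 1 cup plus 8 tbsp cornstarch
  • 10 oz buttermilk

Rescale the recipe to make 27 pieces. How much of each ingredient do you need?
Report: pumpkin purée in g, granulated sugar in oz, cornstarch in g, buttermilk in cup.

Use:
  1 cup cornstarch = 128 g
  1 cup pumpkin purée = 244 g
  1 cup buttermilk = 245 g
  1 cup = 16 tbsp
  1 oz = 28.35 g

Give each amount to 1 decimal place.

pumpkin purée: 377.4 g; granulated sugar: 1.1 oz; cornstarch: 144.0 g; buttermilk: 0.9 cup

Scaling factor: 27/36 = 3/4 = 0.75.
pumpkin purée: (2 cup + 1 tbsp = 2.0625 cup) × 3/4 × 244 g/cup ≈ 377.4 g
granulated sugar: 40 g × 3/4 ÷ 28.35 g/oz ≈ 1.1 oz
cornstarch: (1 cup + 8 tbsp = 1.5 cup) × 3/4 × 128 g/cup = 144.0 g
buttermilk: 10 oz × 3/4 × 28.35 g/oz ÷ 245 g/cup ≈ 0.9 cup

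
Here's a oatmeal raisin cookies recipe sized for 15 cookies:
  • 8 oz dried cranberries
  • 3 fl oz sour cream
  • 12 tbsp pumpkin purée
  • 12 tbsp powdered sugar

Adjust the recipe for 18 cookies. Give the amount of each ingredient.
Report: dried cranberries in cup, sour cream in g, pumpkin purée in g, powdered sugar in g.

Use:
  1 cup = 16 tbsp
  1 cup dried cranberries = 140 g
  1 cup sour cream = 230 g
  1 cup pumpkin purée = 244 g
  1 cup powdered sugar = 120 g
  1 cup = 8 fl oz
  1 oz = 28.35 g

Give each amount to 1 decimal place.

Scaling factor: 18/15 = 6/5 = 1.2.
dried cranberries: 8 oz × 6/5 × 28.35 g/oz ÷ 140 g/cup ≈ 1.9 cup
sour cream: 3 fl oz × 6/5 ÷ 8 fl oz/cup × 230 g/cup = 103.5 g
pumpkin purée: 12 tbsp × 6/5 ÷ 16 tbsp/cup × 244 g/cup = 219.6 g
powdered sugar: 12 tbsp × 6/5 ÷ 16 tbsp/cup × 120 g/cup = 108.0 g

dried cranberries: 1.9 cup; sour cream: 103.5 g; pumpkin purée: 219.6 g; powdered sugar: 108.0 g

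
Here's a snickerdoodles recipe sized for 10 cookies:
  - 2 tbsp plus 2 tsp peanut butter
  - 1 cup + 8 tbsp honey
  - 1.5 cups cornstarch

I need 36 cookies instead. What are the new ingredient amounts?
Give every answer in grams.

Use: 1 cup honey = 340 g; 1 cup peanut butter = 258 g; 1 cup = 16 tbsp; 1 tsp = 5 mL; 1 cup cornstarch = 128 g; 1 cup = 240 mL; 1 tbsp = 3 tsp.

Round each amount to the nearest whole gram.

Scaling factor: 36/10 = 18/5 = 3.6.
peanut butter: (2 tbsp + 2 tsp = 8/3 tbsp) × 18/5 ÷ 16 tbsp/cup × 258 g/cup ≈ 155 g
honey: (1 cup + 8 tbsp = 1.5 cup) × 18/5 × 340 g/cup = 1836 g
cornstarch: 1.5 cup × 18/5 × 128 g/cup ≈ 691 g

peanut butter: 155 g; honey: 1836 g; cornstarch: 691 g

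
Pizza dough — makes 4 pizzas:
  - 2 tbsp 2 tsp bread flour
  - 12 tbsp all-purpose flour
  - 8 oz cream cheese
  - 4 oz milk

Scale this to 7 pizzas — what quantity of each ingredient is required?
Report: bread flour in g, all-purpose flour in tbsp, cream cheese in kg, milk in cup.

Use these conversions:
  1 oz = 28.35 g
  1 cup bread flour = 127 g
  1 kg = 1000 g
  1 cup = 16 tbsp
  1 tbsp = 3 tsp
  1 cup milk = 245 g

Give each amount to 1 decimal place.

bread flour: 37.0 g; all-purpose flour: 21.0 tbsp; cream cheese: 0.4 kg; milk: 0.8 cup

Scaling factor: 7/4 = 1.75.
bread flour: (2 tbsp + 2 tsp = 8/3 tbsp) × 7/4 ÷ 16 tbsp/cup × 127 g/cup ≈ 37.0 g
all-purpose flour: 12 tbsp × 7/4 = 21.0 tbsp
cream cheese: 8 oz × 7/4 × 28.35 g/oz ÷ 1000 g/kg ≈ 0.4 kg
milk: 4 oz × 7/4 × 28.35 g/oz ÷ 245 g/cup ≈ 0.8 cup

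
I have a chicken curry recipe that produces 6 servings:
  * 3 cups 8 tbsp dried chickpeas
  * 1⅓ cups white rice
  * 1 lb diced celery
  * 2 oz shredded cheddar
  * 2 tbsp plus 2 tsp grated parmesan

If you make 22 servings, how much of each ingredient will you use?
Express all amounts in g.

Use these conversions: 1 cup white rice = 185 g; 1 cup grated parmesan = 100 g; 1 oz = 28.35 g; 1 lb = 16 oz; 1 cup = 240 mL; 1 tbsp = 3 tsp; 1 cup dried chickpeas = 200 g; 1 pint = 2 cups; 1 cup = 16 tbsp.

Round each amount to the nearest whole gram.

Scaling factor: 22/6 = 11/3.
dried chickpeas: (3 cup + 8 tbsp = 3.5 cup) × 11/3 × 200 g/cup ≈ 2567 g
white rice: 4/3 cup × 11/3 × 185 g/cup ≈ 904 g
diced celery: 1 lb × 11/3 × 16 oz/lb × 28.35 g/oz ≈ 1663 g
shredded cheddar: 2 oz × 11/3 × 28.35 g/oz ≈ 208 g
grated parmesan: (2 tbsp + 2 tsp = 8/3 tbsp) × 11/3 ÷ 16 tbsp/cup × 100 g/cup ≈ 61 g

dried chickpeas: 2567 g; white rice: 904 g; diced celery: 1663 g; shredded cheddar: 208 g; grated parmesan: 61 g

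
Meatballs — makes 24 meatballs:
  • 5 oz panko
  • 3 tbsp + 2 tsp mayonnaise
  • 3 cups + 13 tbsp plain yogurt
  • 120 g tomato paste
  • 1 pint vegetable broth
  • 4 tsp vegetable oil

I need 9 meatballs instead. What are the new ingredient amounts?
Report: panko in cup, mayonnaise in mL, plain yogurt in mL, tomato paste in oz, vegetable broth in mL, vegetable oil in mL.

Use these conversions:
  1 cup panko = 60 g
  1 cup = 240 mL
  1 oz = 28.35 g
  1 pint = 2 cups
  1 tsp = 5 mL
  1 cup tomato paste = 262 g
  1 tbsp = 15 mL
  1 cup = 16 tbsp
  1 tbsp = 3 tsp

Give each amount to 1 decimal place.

panko: 0.9 cup; mayonnaise: 20.6 mL; plain yogurt: 343.1 mL; tomato paste: 1.6 oz; vegetable broth: 180.0 mL; vegetable oil: 7.5 mL

Scaling factor: 9/24 = 3/8 = 0.375.
panko: 5 oz × 3/8 × 28.35 g/oz ÷ 60 g/cup ≈ 0.9 cup
mayonnaise: (3 tbsp + 2 tsp = 11/3 tbsp) × 3/8 × 15 mL/tbsp ≈ 20.6 mL
plain yogurt: (3 cup + 13 tbsp = 3.8125 cup) × 3/8 × 240 mL/cup ≈ 343.1 mL
tomato paste: 120 g × 3/8 ÷ 28.35 g/oz ≈ 1.6 oz
vegetable broth: 1 pint × 3/8 × 2 cup/pint × 240 mL/cup = 180.0 mL
vegetable oil: 4 tsp × 3/8 × 5 mL/tsp = 7.5 mL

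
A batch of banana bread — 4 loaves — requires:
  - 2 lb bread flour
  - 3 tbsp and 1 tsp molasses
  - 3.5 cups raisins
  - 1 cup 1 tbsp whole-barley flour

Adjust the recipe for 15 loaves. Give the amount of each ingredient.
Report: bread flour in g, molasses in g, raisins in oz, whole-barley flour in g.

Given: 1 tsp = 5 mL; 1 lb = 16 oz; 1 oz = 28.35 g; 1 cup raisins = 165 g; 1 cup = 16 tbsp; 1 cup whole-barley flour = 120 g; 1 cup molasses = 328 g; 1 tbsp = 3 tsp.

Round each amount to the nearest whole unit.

Scaling factor: 15/4 = 3.75.
bread flour: 2 lb × 15/4 × 16 oz/lb × 28.35 g/oz = 3402 g
molasses: (3 tbsp + 1 tsp = 10/3 tbsp) × 15/4 ÷ 16 tbsp/cup × 328 g/cup ≈ 256 g
raisins: 3.5 cup × 15/4 × 165 g/cup ÷ 28.35 g/oz ≈ 76 oz
whole-barley flour: (1 cup + 1 tbsp = 1.0625 cup) × 15/4 × 120 g/cup ≈ 478 g

bread flour: 3402 g; molasses: 256 g; raisins: 76 oz; whole-barley flour: 478 g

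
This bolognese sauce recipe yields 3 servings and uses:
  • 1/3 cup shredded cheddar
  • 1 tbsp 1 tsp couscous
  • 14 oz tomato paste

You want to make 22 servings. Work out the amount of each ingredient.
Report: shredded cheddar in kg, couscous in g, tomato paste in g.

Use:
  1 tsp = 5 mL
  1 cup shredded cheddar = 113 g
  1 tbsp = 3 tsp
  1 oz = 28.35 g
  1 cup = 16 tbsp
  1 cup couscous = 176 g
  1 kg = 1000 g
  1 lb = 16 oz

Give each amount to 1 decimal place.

shredded cheddar: 0.3 kg; couscous: 107.6 g; tomato paste: 2910.6 g

Scaling factor: 22/3.
shredded cheddar: 1/3 cup × 22/3 × 113 g/cup ÷ 1000 g/kg ≈ 0.3 kg
couscous: (1 tbsp + 1 tsp = 4/3 tbsp) × 22/3 ÷ 16 tbsp/cup × 176 g/cup ≈ 107.6 g
tomato paste: 14 oz × 22/3 × 28.35 g/oz = 2910.6 g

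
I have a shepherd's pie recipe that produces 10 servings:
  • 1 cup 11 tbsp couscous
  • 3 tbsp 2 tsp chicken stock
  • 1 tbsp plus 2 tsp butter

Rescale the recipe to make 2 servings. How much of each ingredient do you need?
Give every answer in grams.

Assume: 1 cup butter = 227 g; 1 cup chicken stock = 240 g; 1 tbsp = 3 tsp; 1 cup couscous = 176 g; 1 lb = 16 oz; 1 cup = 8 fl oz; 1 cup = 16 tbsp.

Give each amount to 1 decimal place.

Scaling factor: 2/10 = 1/5 = 0.2.
couscous: (1 cup + 11 tbsp = 1.6875 cup) × 1/5 × 176 g/cup = 59.4 g
chicken stock: (3 tbsp + 2 tsp = 11/3 tbsp) × 1/5 ÷ 16 tbsp/cup × 240 g/cup = 11.0 g
butter: (1 tbsp + 2 tsp = 5/3 tbsp) × 1/5 ÷ 16 tbsp/cup × 227 g/cup ≈ 4.7 g

couscous: 59.4 g; chicken stock: 11.0 g; butter: 4.7 g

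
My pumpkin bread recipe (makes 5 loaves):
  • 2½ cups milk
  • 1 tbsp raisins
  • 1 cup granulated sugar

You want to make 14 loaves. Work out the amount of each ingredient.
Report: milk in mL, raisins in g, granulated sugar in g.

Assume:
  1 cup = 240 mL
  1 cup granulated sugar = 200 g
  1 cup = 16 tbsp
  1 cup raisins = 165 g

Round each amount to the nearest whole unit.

milk: 1680 mL; raisins: 29 g; granulated sugar: 560 g

Scaling factor: 14/5 = 2.8.
milk: 2.5 cup × 14/5 × 240 mL/cup = 1680 mL
raisins: 1 tbsp × 14/5 ÷ 16 tbsp/cup × 165 g/cup ≈ 29 g
granulated sugar: 1 cup × 14/5 × 200 g/cup = 560 g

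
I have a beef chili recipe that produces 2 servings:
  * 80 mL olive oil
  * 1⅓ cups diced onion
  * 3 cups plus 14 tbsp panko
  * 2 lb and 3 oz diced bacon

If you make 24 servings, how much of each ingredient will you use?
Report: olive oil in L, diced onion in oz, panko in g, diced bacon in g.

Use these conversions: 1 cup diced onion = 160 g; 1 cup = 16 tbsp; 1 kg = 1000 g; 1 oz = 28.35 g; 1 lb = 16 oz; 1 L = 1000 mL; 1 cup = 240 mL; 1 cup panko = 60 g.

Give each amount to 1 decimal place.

Scaling factor: 24/2 = 12.
olive oil: 80 mL × 12 ÷ 1000 mL/L ≈ 1.0 L
diced onion: 4/3 cup × 12 × 160 g/cup ÷ 28.35 g/oz ≈ 90.3 oz
panko: (3 cup + 14 tbsp = 3.875 cup) × 12 × 60 g/cup = 2790.0 g
diced bacon: (2 lb + 3 oz = 2.1875 lb) × 12 × 16 oz/lb × 28.35 g/oz = 11907.0 g

olive oil: 1.0 L; diced onion: 90.3 oz; panko: 2790.0 g; diced bacon: 11907.0 g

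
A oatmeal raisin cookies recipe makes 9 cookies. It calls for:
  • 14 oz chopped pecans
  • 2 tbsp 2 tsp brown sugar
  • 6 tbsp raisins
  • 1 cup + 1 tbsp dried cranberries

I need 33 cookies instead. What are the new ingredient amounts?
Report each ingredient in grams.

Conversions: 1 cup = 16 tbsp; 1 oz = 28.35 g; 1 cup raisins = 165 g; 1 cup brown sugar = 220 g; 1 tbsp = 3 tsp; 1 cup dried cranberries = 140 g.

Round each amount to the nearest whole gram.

Scaling factor: 33/9 = 11/3.
chopped pecans: 14 oz × 11/3 × 28.35 g/oz ≈ 1455 g
brown sugar: (2 tbsp + 2 tsp = 8/3 tbsp) × 11/3 ÷ 16 tbsp/cup × 220 g/cup ≈ 134 g
raisins: 6 tbsp × 11/3 ÷ 16 tbsp/cup × 165 g/cup ≈ 227 g
dried cranberries: (1 cup + 1 tbsp = 1.0625 cup) × 11/3 × 140 g/cup ≈ 545 g

chopped pecans: 1455 g; brown sugar: 134 g; raisins: 227 g; dried cranberries: 545 g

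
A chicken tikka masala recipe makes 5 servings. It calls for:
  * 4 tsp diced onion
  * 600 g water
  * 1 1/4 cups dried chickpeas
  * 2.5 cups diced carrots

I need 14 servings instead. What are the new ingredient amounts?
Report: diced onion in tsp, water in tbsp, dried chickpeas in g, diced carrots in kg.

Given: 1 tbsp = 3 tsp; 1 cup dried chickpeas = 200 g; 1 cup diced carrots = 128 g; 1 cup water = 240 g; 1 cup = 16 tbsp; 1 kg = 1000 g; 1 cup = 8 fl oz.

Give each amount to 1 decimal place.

diced onion: 11.2 tsp; water: 112.0 tbsp; dried chickpeas: 700.0 g; diced carrots: 0.9 kg

Scaling factor: 14/5 = 2.8.
diced onion: 4 tsp × 14/5 = 11.2 tsp
water: 600 g × 14/5 ÷ 240 g/cup × 16 tbsp/cup = 112.0 tbsp
dried chickpeas: 1.25 cup × 14/5 × 200 g/cup = 700.0 g
diced carrots: 2.5 cup × 14/5 × 128 g/cup ÷ 1000 g/kg ≈ 0.9 kg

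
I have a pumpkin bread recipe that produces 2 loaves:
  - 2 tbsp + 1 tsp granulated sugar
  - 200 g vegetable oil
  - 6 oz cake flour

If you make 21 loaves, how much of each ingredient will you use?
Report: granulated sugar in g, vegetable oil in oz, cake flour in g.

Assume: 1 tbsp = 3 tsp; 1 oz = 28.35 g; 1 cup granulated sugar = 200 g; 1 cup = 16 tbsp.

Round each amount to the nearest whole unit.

Scaling factor: 21/2 = 10.5.
granulated sugar: (2 tbsp + 1 tsp = 7/3 tbsp) × 21/2 ÷ 16 tbsp/cup × 200 g/cup ≈ 306 g
vegetable oil: 200 g × 21/2 ÷ 28.35 g/oz ≈ 74 oz
cake flour: 6 oz × 21/2 × 28.35 g/oz ≈ 1786 g

granulated sugar: 306 g; vegetable oil: 74 oz; cake flour: 1786 g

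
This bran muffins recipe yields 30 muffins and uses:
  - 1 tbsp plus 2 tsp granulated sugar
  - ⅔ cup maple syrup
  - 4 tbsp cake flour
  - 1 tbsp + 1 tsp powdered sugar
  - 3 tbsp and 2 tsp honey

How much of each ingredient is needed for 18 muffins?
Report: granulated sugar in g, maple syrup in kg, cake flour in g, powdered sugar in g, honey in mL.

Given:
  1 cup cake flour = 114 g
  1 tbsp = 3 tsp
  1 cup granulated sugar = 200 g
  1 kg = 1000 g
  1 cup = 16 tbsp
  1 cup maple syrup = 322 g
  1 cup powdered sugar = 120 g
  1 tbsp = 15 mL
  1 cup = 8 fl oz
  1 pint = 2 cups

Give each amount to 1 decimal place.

Scaling factor: 18/30 = 3/5 = 0.6.
granulated sugar: (1 tbsp + 2 tsp = 5/3 tbsp) × 3/5 ÷ 16 tbsp/cup × 200 g/cup = 12.5 g
maple syrup: 2/3 cup × 3/5 × 322 g/cup ÷ 1000 g/kg ≈ 0.1 kg
cake flour: 4 tbsp × 3/5 ÷ 16 tbsp/cup × 114 g/cup = 17.1 g
powdered sugar: (1 tbsp + 1 tsp = 4/3 tbsp) × 3/5 ÷ 16 tbsp/cup × 120 g/cup = 6.0 g
honey: (3 tbsp + 2 tsp = 11/3 tbsp) × 3/5 × 15 mL/tbsp = 33.0 mL

granulated sugar: 12.5 g; maple syrup: 0.1 kg; cake flour: 17.1 g; powdered sugar: 6.0 g; honey: 33.0 mL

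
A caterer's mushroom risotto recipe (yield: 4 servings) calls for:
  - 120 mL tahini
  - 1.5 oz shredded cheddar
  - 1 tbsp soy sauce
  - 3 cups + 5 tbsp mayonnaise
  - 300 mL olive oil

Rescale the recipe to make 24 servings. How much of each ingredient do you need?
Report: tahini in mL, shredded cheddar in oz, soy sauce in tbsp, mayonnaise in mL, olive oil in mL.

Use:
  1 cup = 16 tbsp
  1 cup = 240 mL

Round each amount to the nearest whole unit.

tahini: 720 mL; shredded cheddar: 9 oz; soy sauce: 6 tbsp; mayonnaise: 4770 mL; olive oil: 1800 mL

Scaling factor: 24/4 = 6.
tahini: 120 mL × 6 = 720 mL
shredded cheddar: 1.5 oz × 6 = 9 oz
soy sauce: 1 tbsp × 6 = 6 tbsp
mayonnaise: (3 cup + 5 tbsp = 3.3125 cup) × 6 × 240 mL/cup = 4770 mL
olive oil: 300 mL × 6 = 1800 mL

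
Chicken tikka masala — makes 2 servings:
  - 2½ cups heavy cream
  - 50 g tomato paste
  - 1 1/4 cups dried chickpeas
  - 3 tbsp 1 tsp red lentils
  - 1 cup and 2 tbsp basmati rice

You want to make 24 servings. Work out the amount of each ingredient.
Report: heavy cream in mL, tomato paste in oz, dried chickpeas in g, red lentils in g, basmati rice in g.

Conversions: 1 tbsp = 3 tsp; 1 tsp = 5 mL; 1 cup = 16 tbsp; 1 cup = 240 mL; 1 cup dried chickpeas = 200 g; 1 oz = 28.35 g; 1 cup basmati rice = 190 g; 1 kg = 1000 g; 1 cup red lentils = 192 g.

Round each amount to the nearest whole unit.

heavy cream: 7200 mL; tomato paste: 21 oz; dried chickpeas: 3000 g; red lentils: 480 g; basmati rice: 2565 g

Scaling factor: 24/2 = 12.
heavy cream: 2.5 cup × 12 × 240 mL/cup = 7200 mL
tomato paste: 50 g × 12 ÷ 28.35 g/oz ≈ 21 oz
dried chickpeas: 1.25 cup × 12 × 200 g/cup = 3000 g
red lentils: (3 tbsp + 1 tsp = 10/3 tbsp) × 12 ÷ 16 tbsp/cup × 192 g/cup = 480 g
basmati rice: (1 cup + 2 tbsp = 1.125 cup) × 12 × 190 g/cup = 2565 g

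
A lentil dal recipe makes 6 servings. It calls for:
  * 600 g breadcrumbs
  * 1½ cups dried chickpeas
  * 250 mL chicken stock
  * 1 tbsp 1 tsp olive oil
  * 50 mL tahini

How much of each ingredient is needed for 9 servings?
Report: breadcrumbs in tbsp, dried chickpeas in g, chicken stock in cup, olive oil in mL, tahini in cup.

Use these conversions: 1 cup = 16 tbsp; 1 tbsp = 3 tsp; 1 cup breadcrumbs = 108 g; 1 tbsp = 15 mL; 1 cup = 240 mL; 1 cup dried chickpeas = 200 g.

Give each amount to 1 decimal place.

breadcrumbs: 133.3 tbsp; dried chickpeas: 450.0 g; chicken stock: 1.6 cup; olive oil: 30.0 mL; tahini: 0.3 cup

Scaling factor: 9/6 = 3/2 = 1.5.
breadcrumbs: 600 g × 3/2 ÷ 108 g/cup × 16 tbsp/cup ≈ 133.3 tbsp
dried chickpeas: 1.5 cup × 3/2 × 200 g/cup = 450.0 g
chicken stock: 250 mL × 3/2 ÷ 240 mL/cup ≈ 1.6 cup
olive oil: (1 tbsp + 1 tsp = 4/3 tbsp) × 3/2 × 15 mL/tbsp = 30.0 mL
tahini: 50 mL × 3/2 ÷ 240 mL/cup ≈ 0.3 cup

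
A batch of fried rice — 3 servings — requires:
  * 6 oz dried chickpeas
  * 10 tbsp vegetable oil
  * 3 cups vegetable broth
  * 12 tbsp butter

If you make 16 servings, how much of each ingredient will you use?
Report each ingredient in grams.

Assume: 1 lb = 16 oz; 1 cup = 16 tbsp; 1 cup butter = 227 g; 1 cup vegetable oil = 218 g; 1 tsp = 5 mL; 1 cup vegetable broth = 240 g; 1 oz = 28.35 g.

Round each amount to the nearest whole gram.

Scaling factor: 16/3.
dried chickpeas: 6 oz × 16/3 × 28.35 g/oz ≈ 907 g
vegetable oil: 10 tbsp × 16/3 ÷ 16 tbsp/cup × 218 g/cup ≈ 727 g
vegetable broth: 3 cup × 16/3 × 240 g/cup = 3840 g
butter: 12 tbsp × 16/3 ÷ 16 tbsp/cup × 227 g/cup = 908 g

dried chickpeas: 907 g; vegetable oil: 727 g; vegetable broth: 3840 g; butter: 908 g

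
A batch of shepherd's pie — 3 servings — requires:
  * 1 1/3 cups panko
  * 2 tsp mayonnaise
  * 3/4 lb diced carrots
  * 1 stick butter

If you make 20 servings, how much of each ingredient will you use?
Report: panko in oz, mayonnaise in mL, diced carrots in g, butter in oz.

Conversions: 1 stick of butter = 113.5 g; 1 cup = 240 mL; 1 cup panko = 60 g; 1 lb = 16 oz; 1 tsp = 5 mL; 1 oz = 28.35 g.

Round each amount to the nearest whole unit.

Scaling factor: 20/3.
panko: 4/3 cup × 20/3 × 60 g/cup ÷ 28.35 g/oz ≈ 19 oz
mayonnaise: 2 tsp × 20/3 × 5 mL/tsp ≈ 67 mL
diced carrots: 0.75 lb × 20/3 × 16 oz/lb × 28.35 g/oz = 2268 g
butter: 1 stick × 20/3 × 113.5 g/stick ÷ 28.35 g/oz ≈ 27 oz

panko: 19 oz; mayonnaise: 67 mL; diced carrots: 2268 g; butter: 27 oz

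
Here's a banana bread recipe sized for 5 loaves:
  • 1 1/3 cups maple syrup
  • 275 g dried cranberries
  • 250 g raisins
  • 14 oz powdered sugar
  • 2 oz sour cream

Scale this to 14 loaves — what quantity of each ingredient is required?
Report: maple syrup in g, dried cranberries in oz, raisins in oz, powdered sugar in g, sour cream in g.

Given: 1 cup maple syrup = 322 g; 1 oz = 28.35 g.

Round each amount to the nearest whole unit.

Scaling factor: 14/5 = 2.8.
maple syrup: 4/3 cup × 14/5 × 322 g/cup ≈ 1202 g
dried cranberries: 275 g × 14/5 ÷ 28.35 g/oz ≈ 27 oz
raisins: 250 g × 14/5 ÷ 28.35 g/oz ≈ 25 oz
powdered sugar: 14 oz × 14/5 × 28.35 g/oz ≈ 1111 g
sour cream: 2 oz × 14/5 × 28.35 g/oz ≈ 159 g

maple syrup: 1202 g; dried cranberries: 27 oz; raisins: 25 oz; powdered sugar: 1111 g; sour cream: 159 g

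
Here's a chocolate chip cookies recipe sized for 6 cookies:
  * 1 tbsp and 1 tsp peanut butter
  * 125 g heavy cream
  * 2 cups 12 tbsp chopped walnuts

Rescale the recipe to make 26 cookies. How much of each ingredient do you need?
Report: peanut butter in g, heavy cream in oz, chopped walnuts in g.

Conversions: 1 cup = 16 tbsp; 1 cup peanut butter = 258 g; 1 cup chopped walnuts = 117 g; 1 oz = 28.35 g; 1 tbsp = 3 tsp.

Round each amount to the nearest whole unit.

Scaling factor: 26/6 = 13/3.
peanut butter: (1 tbsp + 1 tsp = 4/3 tbsp) × 13/3 ÷ 16 tbsp/cup × 258 g/cup ≈ 93 g
heavy cream: 125 g × 13/3 ÷ 28.35 g/oz ≈ 19 oz
chopped walnuts: (2 cup + 12 tbsp = 2.75 cup) × 13/3 × 117 g/cup ≈ 1394 g

peanut butter: 93 g; heavy cream: 19 oz; chopped walnuts: 1394 g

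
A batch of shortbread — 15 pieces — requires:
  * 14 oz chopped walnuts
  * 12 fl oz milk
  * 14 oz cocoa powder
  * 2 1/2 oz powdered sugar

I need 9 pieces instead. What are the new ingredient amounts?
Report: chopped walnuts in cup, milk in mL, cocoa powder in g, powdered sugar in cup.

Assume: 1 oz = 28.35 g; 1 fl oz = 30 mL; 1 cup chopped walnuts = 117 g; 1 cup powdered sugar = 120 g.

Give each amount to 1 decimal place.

Scaling factor: 9/15 = 3/5 = 0.6.
chopped walnuts: 14 oz × 3/5 × 28.35 g/oz ÷ 117 g/cup ≈ 2.0 cup
milk: 12 fl oz × 3/5 × 30 mL/fl oz = 216.0 mL
cocoa powder: 14 oz × 3/5 × 28.35 g/oz ≈ 238.1 g
powdered sugar: 2.5 oz × 3/5 × 28.35 g/oz ÷ 120 g/cup ≈ 0.4 cup

chopped walnuts: 2.0 cup; milk: 216.0 mL; cocoa powder: 238.1 g; powdered sugar: 0.4 cup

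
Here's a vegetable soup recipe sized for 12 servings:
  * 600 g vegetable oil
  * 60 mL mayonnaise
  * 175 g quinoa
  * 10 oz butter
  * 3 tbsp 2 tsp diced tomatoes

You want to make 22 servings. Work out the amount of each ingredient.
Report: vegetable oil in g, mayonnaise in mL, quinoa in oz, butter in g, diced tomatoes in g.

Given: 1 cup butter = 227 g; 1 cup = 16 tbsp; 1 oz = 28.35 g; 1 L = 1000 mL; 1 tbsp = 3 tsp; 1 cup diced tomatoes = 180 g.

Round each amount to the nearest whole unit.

vegetable oil: 1100 g; mayonnaise: 110 mL; quinoa: 11 oz; butter: 520 g; diced tomatoes: 76 g

Scaling factor: 22/12 = 11/6.
vegetable oil: 600 g × 11/6 = 1100 g
mayonnaise: 60 mL × 11/6 = 110 mL
quinoa: 175 g × 11/6 ÷ 28.35 g/oz ≈ 11 oz
butter: 10 oz × 11/6 × 28.35 g/oz ≈ 520 g
diced tomatoes: (3 tbsp + 2 tsp = 11/3 tbsp) × 11/6 ÷ 16 tbsp/cup × 180 g/cup ≈ 76 g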